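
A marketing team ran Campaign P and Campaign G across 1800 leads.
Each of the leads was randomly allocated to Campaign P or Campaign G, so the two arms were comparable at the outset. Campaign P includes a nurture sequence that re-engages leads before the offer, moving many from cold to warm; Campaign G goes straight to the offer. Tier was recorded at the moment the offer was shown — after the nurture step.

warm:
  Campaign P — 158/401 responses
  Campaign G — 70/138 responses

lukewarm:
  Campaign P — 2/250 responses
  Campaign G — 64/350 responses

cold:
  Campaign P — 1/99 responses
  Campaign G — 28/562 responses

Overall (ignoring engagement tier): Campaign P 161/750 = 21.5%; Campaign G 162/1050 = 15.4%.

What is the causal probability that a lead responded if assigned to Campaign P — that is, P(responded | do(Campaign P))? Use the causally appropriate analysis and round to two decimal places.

The stratified and pooled comparisons disagree (Campaign G wins within each engagement tier; Campaign P wins overall), so the answer turns on the causal role of engagement tier.
Engagement tier here is a post-treatment variable shaped by the campaign; conditioning on it would introduce bias rather than remove it. The overall comparison is the causal one.
So P(outcome | do(Campaign P)) is just the pooled rate for Campaign P: 161/750 = 0.215.

0.21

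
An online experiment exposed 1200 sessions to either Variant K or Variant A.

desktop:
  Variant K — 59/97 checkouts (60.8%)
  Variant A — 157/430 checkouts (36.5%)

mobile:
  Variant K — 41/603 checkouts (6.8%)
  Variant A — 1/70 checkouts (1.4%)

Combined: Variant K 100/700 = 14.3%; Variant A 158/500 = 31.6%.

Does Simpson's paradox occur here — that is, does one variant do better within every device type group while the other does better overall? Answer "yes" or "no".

yes

Within each device type level (desktop 60.8% vs 36.5%; mobile 6.8% vs 1.4%), Variant K has the higher rate every time. Pooled: 14.3% vs 31.6% — Variant A has the higher rate overall. The two comparisons disagree.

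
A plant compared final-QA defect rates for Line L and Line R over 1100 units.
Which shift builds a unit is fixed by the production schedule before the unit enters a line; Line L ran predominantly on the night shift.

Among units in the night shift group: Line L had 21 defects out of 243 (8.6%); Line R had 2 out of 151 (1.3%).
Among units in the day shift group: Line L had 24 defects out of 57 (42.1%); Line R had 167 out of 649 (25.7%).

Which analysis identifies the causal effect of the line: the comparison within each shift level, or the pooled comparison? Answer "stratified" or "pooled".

stratified

Nothing the line does changes shift; the imbalance is an allocation artefact. With shift also predicting the outcome, the pooled figure is confounded, and the within-stratum comparison is the causal one.
Within each level — night shift: 8.6% vs 1.3%; day shift: 42.1% vs 25.7% — Line R is lower every time.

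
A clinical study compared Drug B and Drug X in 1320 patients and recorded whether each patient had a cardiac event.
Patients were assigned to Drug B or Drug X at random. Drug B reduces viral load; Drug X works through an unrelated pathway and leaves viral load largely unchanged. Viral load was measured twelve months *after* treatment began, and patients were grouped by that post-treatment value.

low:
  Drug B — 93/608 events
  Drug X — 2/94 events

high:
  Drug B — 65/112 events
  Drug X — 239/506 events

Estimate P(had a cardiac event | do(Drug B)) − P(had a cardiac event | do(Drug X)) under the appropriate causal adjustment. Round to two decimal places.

Stratifying would compare drugs among patients the drugs themselves sorted into viral load groups — a form of selection on an intermediate. The unconditioned pooled rates give the total causal effect.
The causal difference is the pooled difference: 0.219 − 0.402 = -0.182.

-0.18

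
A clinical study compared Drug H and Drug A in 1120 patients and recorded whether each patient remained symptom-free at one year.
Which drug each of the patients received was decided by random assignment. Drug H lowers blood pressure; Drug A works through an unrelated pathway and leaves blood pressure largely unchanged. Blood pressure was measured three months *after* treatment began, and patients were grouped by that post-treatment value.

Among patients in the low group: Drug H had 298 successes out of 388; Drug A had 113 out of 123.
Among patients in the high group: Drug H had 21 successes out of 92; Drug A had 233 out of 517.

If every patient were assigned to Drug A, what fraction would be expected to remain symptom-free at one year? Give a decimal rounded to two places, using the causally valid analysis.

0.54

The blood pressure-specific comparison favours Drug A throughout, but the pooled figures favour Drug H. The question is whether to condition on blood pressure.
Because the drug influences blood pressure, blood pressure is a post-treatment mediator, not a confounder. Stratifying on it would bias the estimate; the causal effect is the crude pooled difference.
So P(outcome | do(Drug A)) is just the pooled rate for Drug A: 346/640 = 0.541.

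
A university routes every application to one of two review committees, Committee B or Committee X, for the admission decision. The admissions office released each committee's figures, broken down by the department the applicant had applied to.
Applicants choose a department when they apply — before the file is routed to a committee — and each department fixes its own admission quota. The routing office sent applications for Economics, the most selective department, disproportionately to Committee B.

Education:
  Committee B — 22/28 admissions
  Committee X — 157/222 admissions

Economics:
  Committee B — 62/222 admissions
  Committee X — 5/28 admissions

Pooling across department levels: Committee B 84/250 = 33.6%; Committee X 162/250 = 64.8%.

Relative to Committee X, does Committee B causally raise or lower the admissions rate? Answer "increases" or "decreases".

Committee B is higher inside every department stratum but Committee X is higher in aggregate. Whether to stratify depends on how department relates to the review committee.
Here department is a common cause — it drives both which review committee a case falls under and the outcome. The crude comparison mixes populations; the stratum-specific rates are the causally relevant ones.
Within each level — Education: 78.6% vs 70.7%; Economics: 27.9% vs 17.9% — Committee B is higher every time.

increases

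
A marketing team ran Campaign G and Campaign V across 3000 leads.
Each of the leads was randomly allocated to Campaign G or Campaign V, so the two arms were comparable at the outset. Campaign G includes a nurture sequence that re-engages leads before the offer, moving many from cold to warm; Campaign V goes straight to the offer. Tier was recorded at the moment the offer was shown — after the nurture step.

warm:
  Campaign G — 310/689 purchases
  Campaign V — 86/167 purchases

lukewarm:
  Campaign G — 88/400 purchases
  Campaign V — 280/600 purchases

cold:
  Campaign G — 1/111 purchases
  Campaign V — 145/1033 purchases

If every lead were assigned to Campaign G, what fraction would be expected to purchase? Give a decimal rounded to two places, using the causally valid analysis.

Engagement tier is recorded after the campaign and is itself shifted by it — it sits on the causal path from campaign to outcome. Conditioning on a mediator would strip out part of the effect we want; the pooled comparison gives the total causal effect.
So P(outcome | do(Campaign G)) is just the pooled rate for Campaign G: 399/1200 = 0.333.

0.33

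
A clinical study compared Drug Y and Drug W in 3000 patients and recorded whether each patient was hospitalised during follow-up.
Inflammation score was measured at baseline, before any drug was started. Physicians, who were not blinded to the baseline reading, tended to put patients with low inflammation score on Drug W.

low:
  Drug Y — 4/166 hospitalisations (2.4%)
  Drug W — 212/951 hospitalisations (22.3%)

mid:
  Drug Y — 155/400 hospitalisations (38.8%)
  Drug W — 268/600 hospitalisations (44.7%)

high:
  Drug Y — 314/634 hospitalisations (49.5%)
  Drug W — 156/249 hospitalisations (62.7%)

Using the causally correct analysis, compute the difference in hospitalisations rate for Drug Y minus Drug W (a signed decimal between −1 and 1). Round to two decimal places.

Inflammation score is set before the drug has any effect — it is not caused by the drug — and it independently drives the outcome. That makes it a confounder, so the causal comparison is within inflammation score levels.
Adjusting over the population distribution of inflammation score: 0.372·(0.024−0.223) + 0.333·(0.388−0.447) + 0.294·(0.495−0.627) = -0.132.

-0.13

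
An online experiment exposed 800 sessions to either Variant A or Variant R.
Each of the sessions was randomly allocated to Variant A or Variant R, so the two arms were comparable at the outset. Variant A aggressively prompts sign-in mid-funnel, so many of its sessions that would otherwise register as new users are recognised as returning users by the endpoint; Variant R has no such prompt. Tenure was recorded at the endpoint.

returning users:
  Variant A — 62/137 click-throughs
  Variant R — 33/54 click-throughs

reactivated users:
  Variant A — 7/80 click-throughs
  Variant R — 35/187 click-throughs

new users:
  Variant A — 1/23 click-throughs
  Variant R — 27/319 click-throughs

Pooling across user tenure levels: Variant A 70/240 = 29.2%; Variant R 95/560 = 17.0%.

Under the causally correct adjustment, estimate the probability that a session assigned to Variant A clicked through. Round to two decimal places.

0.29

The stratified and pooled comparisons disagree (Variant R wins within each user tenure; Variant A wins overall), so the answer turns on the causal role of user tenure.
User tenure lies on the pathway variant → user tenure → outcome, so adjusting for it blocks the indirect effect. For the total causal effect of variant, use the unadjusted pooled rates.
So P(outcome | do(Variant A)) is just the pooled rate for Variant A: 70/240 = 0.292.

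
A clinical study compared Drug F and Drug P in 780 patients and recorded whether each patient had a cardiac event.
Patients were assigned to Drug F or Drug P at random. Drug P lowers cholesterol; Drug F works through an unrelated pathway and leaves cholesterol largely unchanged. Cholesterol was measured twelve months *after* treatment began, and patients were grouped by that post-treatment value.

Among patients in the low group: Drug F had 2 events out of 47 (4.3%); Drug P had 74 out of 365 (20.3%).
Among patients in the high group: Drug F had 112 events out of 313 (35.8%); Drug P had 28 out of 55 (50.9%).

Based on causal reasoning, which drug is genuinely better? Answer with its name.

Cholesterol is downstream of the drug. One should not condition on a consequence of treatment, so the overall rates are the right comparison.
Pooled: Drug F 31.7% vs Drug P 24.3%; Drug P is lower overall.

Drug P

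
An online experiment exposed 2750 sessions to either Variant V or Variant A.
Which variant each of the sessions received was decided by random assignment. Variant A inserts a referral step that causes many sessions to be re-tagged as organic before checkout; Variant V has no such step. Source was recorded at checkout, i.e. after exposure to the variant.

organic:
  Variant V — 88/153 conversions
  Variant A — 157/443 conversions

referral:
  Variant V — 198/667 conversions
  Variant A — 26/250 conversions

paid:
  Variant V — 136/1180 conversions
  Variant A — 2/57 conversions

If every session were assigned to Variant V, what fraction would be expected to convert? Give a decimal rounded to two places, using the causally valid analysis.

Within every traffic source level Variant V has the higher rate, yet pooled Variant A does — Simpson's reversal.
Stratifying would compare variants among sessions the variants themselves sorted into traffic source groups — a form of selection on an intermediate. The unconditioned pooled rates give the total causal effect.
So P(outcome | do(Variant V)) is just the pooled rate for Variant V: 422/2000 = 0.211.

0.21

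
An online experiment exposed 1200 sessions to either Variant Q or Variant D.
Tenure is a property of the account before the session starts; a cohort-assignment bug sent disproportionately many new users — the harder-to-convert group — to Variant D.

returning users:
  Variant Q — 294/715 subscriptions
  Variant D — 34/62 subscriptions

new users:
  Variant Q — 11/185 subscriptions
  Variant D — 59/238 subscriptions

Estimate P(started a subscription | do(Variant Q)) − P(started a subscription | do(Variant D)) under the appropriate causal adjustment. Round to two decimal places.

Here user tenure is a common cause — it drives both which variant a case falls under and the outcome. The crude comparison mixes populations; the stratum-specific rates are the causally relevant ones.
Adjusting over the population distribution of user tenure: 0.647·(0.411−0.548) + 0.352·(0.059−0.248) = -0.155.

-0.16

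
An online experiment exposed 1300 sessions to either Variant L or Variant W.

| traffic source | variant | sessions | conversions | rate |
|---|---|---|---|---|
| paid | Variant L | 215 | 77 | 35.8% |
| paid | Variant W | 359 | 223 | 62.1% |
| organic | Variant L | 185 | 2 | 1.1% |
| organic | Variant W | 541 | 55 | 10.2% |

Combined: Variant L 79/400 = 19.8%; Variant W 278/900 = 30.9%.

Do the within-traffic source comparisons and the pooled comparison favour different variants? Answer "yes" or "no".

Within each traffic source level (paid 35.8% vs 62.1%; organic 1.1% vs 10.2%), Variant W has the higher rate every time. Pooled: 19.8% vs 30.9% — Variant W has the higher rate overall. They agree.

no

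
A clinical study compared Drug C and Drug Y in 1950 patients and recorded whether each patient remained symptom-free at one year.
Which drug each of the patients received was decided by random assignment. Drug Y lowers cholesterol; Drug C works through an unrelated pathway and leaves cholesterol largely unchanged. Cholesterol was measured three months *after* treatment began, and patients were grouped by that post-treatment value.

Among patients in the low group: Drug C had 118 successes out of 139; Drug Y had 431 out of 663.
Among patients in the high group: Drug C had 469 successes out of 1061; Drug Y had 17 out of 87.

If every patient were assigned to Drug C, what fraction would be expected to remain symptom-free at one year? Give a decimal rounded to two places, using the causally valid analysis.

Cholesterol is downstream of the drug. One should not condition on a consequence of treatment, so the overall rates are the right comparison.
So P(outcome | do(Drug C)) is just the pooled rate for Drug C: 587/1200 = 0.489.

0.49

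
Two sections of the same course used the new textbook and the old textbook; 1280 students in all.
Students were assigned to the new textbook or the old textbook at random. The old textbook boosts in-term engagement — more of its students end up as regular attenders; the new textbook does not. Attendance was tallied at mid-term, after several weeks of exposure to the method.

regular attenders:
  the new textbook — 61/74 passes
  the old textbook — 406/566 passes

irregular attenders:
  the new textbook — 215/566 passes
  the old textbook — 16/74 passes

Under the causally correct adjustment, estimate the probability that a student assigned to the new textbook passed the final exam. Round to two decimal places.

the new textbook is higher inside every mid-term attendance stratum but the old textbook is higher in aggregate. Whether to stratify depends on how mid-term attendance relates to the teaching method.
Because the teaching method influences mid-term attendance, mid-term attendance is a post-treatment mediator, not a confounder. Stratifying on it would bias the estimate; the causal effect is the crude pooled difference.
So P(outcome | do(the new textbook)) is just the pooled rate for the new textbook: 276/640 = 0.431.

0.43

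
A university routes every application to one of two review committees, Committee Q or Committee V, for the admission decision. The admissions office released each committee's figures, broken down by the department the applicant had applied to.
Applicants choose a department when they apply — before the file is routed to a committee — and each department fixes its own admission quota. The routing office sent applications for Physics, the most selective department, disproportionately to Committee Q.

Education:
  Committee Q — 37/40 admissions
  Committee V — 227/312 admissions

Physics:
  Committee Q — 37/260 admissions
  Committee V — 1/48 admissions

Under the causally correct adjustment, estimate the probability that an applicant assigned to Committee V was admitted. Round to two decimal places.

Committee Q is higher inside every department stratum but Committee V is higher in aggregate. Whether to stratify depends on how department relates to the review committee.
Department is set before the review committee has any effect — it is not caused by the review committee — and it independently drives the outcome. That makes it a confounder, so the causal comparison is within department levels.
Standardising Committee V to the population department mix: 0.533·227/312 + 0.467·1/48 = 0.398.

0.40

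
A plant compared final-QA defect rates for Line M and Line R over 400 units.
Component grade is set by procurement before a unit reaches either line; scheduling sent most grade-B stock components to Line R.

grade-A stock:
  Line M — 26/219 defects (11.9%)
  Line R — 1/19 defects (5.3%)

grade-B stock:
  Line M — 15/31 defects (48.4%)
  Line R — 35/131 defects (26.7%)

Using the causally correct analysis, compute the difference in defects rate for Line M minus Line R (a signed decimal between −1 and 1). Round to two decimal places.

The component grade-specific comparison favours Line R throughout, but the pooled figures favour Line M. The question is whether to condition on component grade.
Component grade satisfies the back-door criterion: it is not a descendant of the line, and it blocks the spurious path from line to outcome. Adjusting for it (i.e., using the within-component grade rates) gives the causal effect.
Adjusting over the population distribution of component grade: 0.595·(0.119−0.053) + 0.405·(0.484−0.267) = +0.127.

+0.13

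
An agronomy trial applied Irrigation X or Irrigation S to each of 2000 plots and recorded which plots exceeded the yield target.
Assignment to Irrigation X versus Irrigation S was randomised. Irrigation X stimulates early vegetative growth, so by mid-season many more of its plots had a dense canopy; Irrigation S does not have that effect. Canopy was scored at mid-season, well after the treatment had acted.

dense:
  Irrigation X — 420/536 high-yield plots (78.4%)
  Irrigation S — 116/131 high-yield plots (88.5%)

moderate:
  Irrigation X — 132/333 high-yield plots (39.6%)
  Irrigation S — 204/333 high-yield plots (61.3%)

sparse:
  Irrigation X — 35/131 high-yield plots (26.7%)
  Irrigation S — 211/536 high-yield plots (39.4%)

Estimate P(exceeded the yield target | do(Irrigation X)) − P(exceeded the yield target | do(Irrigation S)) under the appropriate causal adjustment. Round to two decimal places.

Stratifying would compare irrigations among plots the irrigations themselves sorted into mid-season canopy groups — a form of selection on an intermediate. The unconditioned pooled rates give the total causal effect.
The causal difference is the pooled difference: 0.587 − 0.531 = +0.056.

+0.06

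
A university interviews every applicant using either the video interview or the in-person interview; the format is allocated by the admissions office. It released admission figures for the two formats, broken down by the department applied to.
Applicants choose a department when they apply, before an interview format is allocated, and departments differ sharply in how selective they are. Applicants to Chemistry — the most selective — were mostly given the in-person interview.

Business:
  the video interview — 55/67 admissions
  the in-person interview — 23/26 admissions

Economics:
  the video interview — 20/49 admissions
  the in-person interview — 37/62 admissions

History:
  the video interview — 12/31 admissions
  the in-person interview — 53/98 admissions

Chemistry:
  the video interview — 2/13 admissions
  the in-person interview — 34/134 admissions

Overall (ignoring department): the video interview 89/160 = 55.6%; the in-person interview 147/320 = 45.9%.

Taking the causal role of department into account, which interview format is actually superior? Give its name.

Since department is a pre-existing factor (not a product of the interview format) and it affects the outcome on its own, it is a confounder. The stratified rates, not the pooled rate, identify the causal effect.
Within each level — Business: 82.1% vs 88.5%; Economics: 40.8% vs 59.7%; History: 38.7% vs 54.1%; Chemistry: 15.4% vs 25.4% — the in-person interview is higher every time.

the in-person interview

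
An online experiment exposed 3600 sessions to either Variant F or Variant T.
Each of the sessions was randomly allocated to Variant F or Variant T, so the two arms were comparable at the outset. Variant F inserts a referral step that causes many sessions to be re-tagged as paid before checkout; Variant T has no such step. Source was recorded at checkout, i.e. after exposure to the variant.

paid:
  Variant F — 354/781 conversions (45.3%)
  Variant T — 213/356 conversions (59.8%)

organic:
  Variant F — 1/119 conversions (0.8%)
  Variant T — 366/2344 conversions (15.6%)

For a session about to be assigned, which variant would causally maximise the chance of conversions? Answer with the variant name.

Variant F

Traffic source is recorded after the variant and is itself shifted by it — it sits on the causal path from variant to outcome. Conditioning on a mediator would strip out part of the effect we want; the pooled comparison gives the total causal effect.
Pooled: Variant F 39.4% vs Variant T 21.4%; Variant F is higher overall.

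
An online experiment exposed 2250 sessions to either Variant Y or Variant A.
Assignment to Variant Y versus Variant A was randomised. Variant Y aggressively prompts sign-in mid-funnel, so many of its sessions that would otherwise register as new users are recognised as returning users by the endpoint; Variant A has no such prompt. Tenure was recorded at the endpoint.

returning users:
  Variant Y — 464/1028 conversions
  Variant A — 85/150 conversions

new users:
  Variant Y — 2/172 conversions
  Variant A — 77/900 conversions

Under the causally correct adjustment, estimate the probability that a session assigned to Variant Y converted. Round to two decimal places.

0.39

Within every user tenure level Variant A has the higher rate, yet pooled Variant Y does — Simpson's reversal.
User tenure lies on the pathway variant → user tenure → outcome, so adjusting for it blocks the indirect effect. For the total causal effect of variant, use the unadjusted pooled rates.
So P(outcome | do(Variant Y)) is just the pooled rate for Variant Y: 466/1200 = 0.388.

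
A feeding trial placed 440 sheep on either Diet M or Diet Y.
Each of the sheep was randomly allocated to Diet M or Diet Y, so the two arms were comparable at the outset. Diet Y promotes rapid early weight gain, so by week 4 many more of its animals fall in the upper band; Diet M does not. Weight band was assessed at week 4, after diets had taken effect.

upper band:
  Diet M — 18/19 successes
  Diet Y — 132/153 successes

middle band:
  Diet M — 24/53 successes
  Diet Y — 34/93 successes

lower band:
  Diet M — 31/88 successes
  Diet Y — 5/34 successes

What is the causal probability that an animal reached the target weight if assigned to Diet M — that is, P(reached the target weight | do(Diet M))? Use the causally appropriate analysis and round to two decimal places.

Week-4 weight band here is a post-treatment variable shaped by the diet; conditioning on it would introduce bias rather than remove it. The overall comparison is the causal one.
So P(outcome | do(Diet M)) is just the pooled rate for Diet M: 73/160 = 0.456.

0.46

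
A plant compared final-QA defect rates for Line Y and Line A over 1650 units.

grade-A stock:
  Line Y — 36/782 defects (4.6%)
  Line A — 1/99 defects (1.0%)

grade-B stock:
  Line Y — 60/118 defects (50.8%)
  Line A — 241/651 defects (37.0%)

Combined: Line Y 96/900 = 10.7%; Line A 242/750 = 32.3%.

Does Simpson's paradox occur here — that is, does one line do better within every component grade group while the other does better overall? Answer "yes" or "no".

Within each component grade level (grade-A stock 4.6% vs 1.0%; grade-B stock 50.8% vs 37.0%), Line A has the lower rate every time. Pooled: 10.7% vs 32.3% — Line Y has the lower rate overall. The two comparisons disagree.

yes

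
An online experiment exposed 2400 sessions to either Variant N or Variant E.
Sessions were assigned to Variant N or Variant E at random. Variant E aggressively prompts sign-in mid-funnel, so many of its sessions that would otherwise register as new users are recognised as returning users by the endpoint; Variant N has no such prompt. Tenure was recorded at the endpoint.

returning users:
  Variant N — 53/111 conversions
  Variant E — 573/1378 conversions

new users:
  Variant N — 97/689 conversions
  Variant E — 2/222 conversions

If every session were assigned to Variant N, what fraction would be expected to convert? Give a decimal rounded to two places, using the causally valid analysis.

0.19

Variant N is higher inside every user tenure stratum but Variant E is higher in aggregate. Whether to stratify depends on how user tenure relates to the variant.
User tenure is downstream of the variant. One should not condition on a consequence of treatment, so the overall rates are the right comparison.
So P(outcome | do(Variant N)) is just the pooled rate for Variant N: 150/800 = 0.188.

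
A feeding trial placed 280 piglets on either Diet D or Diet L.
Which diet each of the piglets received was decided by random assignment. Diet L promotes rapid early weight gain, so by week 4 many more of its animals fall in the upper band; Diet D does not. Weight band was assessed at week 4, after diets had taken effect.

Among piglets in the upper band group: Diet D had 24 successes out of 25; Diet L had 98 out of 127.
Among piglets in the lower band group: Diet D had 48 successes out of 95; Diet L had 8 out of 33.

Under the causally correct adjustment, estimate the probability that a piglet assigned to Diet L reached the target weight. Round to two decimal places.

0.66

Diet D is higher inside every week-4 weight band stratum but Diet L is higher in aggregate. Whether to stratify depends on how week-4 weight band relates to the diet.
Week-4 weight band lies on the pathway diet → week-4 weight band → outcome, so adjusting for it blocks the indirect effect. For the total causal effect of diet, use the unadjusted pooled rates.
So P(outcome | do(Diet L)) is just the pooled rate for Diet L: 106/160 = 0.662.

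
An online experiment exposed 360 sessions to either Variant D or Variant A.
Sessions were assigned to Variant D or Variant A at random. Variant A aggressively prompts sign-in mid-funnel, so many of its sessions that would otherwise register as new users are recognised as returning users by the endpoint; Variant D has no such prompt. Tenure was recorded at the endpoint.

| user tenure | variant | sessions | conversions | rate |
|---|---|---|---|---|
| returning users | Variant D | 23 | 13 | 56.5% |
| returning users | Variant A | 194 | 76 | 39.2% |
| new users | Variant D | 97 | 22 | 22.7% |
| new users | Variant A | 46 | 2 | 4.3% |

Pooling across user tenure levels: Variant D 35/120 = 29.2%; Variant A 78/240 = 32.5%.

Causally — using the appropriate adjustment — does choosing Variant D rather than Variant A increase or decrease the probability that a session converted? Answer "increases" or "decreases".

decreases

Within every user tenure level Variant D has the higher rate, yet pooled Variant A does — Simpson's reversal.
Because the variant influences user tenure, user tenure is a post-treatment mediator, not a confounder. Stratifying on it would bias the estimate; the causal effect is the crude pooled difference.
Pooled: Variant D 29.2% vs Variant A 32.5%; Variant A is higher overall.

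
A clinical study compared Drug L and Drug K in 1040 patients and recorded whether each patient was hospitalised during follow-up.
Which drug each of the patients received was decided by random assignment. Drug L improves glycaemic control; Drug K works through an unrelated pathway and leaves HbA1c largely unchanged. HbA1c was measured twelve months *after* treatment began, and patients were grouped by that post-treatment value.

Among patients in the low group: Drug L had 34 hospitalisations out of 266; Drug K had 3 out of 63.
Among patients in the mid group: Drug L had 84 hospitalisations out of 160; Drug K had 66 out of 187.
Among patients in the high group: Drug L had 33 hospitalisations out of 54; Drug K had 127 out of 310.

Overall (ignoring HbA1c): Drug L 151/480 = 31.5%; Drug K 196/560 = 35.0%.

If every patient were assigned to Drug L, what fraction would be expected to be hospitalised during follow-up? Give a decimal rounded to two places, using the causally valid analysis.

0.31

Within every HbA1c level Drug K has the lower rate, yet pooled Drug L does — Simpson's reversal.
HbA1c lies on the pathway drug → HbA1c → outcome, so adjusting for it blocks the indirect effect. For the total causal effect of drug, use the unadjusted pooled rates.
So P(outcome | do(Drug L)) is just the pooled rate for Drug L: 151/480 = 0.315.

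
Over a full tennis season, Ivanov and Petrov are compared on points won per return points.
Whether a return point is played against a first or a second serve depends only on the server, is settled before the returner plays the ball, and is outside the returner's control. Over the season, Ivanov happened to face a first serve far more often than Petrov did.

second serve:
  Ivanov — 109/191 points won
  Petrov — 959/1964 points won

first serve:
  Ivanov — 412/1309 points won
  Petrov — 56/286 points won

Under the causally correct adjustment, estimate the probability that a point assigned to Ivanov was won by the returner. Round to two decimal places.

Ivanov is higher inside every serve type stratum but Petrov is higher in aggregate. Whether to stratify depends on how serve type relates to the player.
Serve type satisfies the back-door criterion: it is not a descendant of the player, and it blocks the spurious path from player to outcome. Adjusting for it (i.e., using the within-serve type rates) gives the causal effect.
Standardising Ivanov to the population serve type mix: 0.575·109/191 + 0.425·412/1309 = 0.462.

0.46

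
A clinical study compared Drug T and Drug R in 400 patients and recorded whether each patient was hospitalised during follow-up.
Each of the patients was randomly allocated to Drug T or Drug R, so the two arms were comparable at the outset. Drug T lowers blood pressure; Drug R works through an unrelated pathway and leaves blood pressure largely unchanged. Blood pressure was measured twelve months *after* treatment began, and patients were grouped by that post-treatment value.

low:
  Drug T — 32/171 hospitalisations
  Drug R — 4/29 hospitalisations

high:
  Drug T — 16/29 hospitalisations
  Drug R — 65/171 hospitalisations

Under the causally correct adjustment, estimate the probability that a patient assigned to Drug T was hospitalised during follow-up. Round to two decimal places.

Blood pressure lies on the pathway drug → blood pressure → outcome, so adjusting for it blocks the indirect effect. For the total causal effect of drug, use the unadjusted pooled rates.
So P(outcome | do(Drug T)) is just the pooled rate for Drug T: 48/200 = 0.240.

0.24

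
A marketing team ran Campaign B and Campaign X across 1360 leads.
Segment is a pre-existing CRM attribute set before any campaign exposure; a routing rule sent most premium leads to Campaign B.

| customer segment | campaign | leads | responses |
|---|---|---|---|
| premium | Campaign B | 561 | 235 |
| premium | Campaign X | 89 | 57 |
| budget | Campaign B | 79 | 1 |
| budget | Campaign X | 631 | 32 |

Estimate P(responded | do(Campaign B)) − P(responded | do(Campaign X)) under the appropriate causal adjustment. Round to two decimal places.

-0.13

The customer segment-specific comparison favours Campaign X throughout, but the pooled figures favour Campaign B. The question is whether to condition on customer segment.
Since customer segment is a pre-existing factor (not a product of the campaign) and it affects the outcome on its own, it is a confounder. The stratified rates, not the pooled rate, identify the causal effect.
Adjusting over the population distribution of customer segment: 0.478·(0.419−0.640) + 0.522·(0.013−0.051) = -0.126.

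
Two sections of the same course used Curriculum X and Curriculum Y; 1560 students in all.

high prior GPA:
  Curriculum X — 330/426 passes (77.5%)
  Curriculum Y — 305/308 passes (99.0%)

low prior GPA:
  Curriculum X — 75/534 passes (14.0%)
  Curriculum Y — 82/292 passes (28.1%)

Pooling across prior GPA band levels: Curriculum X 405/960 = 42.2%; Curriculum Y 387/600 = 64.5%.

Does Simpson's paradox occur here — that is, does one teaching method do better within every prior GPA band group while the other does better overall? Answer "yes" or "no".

Within each prior GPA band level (high prior GPA 77.5% vs 99.0%; low prior GPA 14.0% vs 28.1%), Curriculum Y has the higher rate every time. Pooled: 42.2% vs 64.5% — Curriculum Y has the higher rate overall. They agree.

no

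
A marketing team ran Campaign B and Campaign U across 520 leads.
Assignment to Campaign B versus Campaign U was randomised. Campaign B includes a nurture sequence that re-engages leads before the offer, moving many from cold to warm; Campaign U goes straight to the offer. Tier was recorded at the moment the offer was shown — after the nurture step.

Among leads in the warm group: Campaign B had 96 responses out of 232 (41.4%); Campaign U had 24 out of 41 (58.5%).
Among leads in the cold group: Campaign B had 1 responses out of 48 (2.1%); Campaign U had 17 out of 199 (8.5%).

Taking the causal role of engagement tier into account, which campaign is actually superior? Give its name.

Campaign B

Within every engagement tier level Campaign U has the higher rate, yet pooled Campaign B does — Simpson's reversal.
The distribution of engagement tier is itself part of what the campaign does — it is an intermediate outcome. Holding it fixed would remove that part of the effect; the total effect is the pooled difference.
Pooled: Campaign B 34.6% vs Campaign U 17.1%; Campaign B is higher overall.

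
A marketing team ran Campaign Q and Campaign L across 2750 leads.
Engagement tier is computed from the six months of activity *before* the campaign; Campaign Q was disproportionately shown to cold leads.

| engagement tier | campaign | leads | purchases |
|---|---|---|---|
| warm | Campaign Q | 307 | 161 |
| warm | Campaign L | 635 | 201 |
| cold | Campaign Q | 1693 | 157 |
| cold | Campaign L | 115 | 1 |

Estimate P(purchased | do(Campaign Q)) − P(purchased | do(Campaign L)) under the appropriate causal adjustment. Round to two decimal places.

The imbalance in engagement tier arose from how leads were allocated, not from anything the campaign did; and engagement tier independently affects the outcome. The pooled gap is confounded — condition on engagement tier.
Adjusting over the population distribution of engagement tier: 0.343·(0.524−0.317) + 0.657·(0.093−0.009) = +0.126.

+0.13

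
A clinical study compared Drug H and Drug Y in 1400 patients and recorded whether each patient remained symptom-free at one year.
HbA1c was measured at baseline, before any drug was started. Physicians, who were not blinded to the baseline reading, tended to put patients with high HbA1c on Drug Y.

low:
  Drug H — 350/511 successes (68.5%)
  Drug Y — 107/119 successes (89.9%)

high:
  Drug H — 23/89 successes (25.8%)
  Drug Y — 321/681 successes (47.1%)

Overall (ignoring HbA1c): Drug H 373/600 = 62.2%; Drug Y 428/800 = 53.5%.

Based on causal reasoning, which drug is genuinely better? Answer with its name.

Drug Y

The imbalance in HbA1c arose from how patients were allocated, not from anything the drug did; and HbA1c independently affects the outcome. The pooled gap is confounded — condition on HbA1c.
Within each level — low: 68.5% vs 89.9%; high: 25.8% vs 47.1% — Drug Y is higher every time.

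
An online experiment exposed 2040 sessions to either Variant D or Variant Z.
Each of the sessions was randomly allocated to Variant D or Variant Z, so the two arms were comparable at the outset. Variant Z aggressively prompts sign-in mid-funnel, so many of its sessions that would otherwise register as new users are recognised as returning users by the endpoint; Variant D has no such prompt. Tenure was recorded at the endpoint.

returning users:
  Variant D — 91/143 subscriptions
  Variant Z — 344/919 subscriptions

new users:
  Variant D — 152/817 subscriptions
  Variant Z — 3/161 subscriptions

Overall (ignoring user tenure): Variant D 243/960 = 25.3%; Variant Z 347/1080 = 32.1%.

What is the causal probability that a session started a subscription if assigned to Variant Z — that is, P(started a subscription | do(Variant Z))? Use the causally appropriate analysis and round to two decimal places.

0.32

Variant D is higher inside every user tenure stratum but Variant Z is higher in aggregate. Whether to stratify depends on how user tenure relates to the variant.
User tenure here is a post-treatment variable shaped by the variant; conditioning on it would introduce bias rather than remove it. The overall comparison is the causal one.
So P(outcome | do(Variant Z)) is just the pooled rate for Variant Z: 347/1080 = 0.321.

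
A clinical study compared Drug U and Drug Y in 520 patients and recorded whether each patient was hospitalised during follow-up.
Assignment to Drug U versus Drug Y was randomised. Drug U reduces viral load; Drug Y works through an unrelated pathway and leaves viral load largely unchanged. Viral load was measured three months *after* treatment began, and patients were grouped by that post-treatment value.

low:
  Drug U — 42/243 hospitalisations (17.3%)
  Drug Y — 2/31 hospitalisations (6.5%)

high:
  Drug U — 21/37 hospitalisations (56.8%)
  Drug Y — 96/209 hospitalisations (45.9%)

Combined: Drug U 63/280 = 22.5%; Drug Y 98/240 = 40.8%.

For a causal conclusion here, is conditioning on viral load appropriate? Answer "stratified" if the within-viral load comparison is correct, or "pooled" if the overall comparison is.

The distribution of viral load is itself part of what the drug does — it is an intermediate outcome. Holding it fixed would remove that part of the effect; the total effect is the pooled difference.
Pooled: Drug U 22.5% vs Drug Y 40.8%; Drug U is lower overall.

pooled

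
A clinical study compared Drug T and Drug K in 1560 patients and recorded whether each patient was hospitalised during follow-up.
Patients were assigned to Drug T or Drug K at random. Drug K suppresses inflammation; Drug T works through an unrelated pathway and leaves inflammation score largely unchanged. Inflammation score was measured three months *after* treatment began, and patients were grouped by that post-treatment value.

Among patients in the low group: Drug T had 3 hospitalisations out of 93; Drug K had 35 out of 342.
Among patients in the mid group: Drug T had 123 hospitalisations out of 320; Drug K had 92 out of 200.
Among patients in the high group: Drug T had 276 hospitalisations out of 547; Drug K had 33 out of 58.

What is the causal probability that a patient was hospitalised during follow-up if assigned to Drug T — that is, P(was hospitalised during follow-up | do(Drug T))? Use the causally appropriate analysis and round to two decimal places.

0.42

Inflammation score is recorded after the drug and is itself shifted by it — it sits on the causal path from drug to outcome. Conditioning on a mediator would strip out part of the effect we want; the pooled comparison gives the total causal effect.
So P(outcome | do(Drug T)) is just the pooled rate for Drug T: 402/960 = 0.419.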